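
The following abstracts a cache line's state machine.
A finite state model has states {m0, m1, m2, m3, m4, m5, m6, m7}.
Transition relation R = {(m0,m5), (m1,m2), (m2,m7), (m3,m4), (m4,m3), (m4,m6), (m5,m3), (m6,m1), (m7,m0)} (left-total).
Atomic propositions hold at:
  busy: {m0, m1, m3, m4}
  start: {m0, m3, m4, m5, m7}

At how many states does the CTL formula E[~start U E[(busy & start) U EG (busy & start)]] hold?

Sat(~start) = {m1, m2, m6}
Sat(busy & start) = {m0, m3, m4}
EG (busy & start): greatest fixpoint, start Z0 = {m0, m3, m4}, keep only states in Sat with some successor in Z. Z1 = {m3, m4}; fixed.
Sat(EG (busy & start)) = {m3, m4}
E[(busy & start) U EG (busy & start)]: least fixpoint, start Z0 = Sat(EG (busy & start)) = {m3, m4}, add states in Sat(busy & start) with some successor in Z. Already a fixed point.
Sat(E[(busy & start) U EG (busy & start)]) = {m3, m4}
E[~start U E[(busy & start) U EG (busy & start)]]: least fixpoint, start Z0 = Sat(E[(busy & start) U EG (busy & start)]) = {m3, m4}, add states in Sat(~start) with some successor in Z. Already a fixed point.
Sat(E[~start U E[(busy & start) U EG (busy & start)]]) = {m3, m4}
|Sat(E[~start U E[(busy & start) U EG (busy & start)]])| = |{m3, m4}| = 2.

2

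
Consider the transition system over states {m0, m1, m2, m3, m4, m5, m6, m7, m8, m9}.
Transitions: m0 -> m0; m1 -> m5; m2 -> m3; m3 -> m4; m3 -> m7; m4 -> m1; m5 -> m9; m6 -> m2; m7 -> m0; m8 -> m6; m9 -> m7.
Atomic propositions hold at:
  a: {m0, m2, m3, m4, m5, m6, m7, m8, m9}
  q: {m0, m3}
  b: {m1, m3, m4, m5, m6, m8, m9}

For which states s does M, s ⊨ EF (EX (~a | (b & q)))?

{m2, m3, m4, m6, m8}

Sat(~a) = {m1}
Sat(b & q) = {m3}
Sat(~a | (b & q)) = {m1, m3}
Sat(EX (~a | (b & q))) = {s : some successor in {m1, m3}} = {m2, m4}
EF (EX (~a | (b & q))): least fixpoint, start Z0 = {m2, m4}, add states with some successor in Z. Z1 = {m2, m3, m4, m6}; Z2 = {m2, m3, m4, m6, m8}; fixed.
Sat(EF (EX (~a | (b & q)))) = {m2, m3, m4, m6, m8}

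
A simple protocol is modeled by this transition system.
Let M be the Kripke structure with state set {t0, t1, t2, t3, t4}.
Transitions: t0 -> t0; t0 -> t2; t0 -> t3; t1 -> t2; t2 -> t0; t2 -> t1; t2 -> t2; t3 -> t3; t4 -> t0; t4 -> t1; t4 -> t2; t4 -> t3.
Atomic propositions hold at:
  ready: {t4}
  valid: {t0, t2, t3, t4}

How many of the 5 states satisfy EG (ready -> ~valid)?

4

Sat(~valid) = {t1}
Sat(ready -> ~valid) = {t0, t1, t2, t3}
EG (ready -> ~valid): greatest fixpoint, start Z0 = {t0, t1, t2, t3}, keep only states in Sat with some successor in Z. Already a fixed point.
Sat(EG (ready -> ~valid)) = {t0, t1, t2, t3}
|Sat(EG (ready -> ~valid))| = |{t0, t1, t2, t3}| = 4.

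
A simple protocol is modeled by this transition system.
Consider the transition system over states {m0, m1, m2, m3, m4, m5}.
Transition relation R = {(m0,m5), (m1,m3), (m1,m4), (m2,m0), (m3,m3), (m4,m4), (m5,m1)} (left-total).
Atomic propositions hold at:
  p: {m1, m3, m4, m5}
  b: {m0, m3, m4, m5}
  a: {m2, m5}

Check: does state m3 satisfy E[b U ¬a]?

Yes

Sat(¬a) = {m0, m1, m3, m4}
E[b U ¬a]: least fixpoint, start Z0 = Sat(¬a) = {m0, m1, m3, m4}, add states in Sat(b) with some successor in Z. Z1 = {m0, m1, m3, m4, m5}; fixed.
Sat(E[b U ¬a]) = {m0, m1, m3, m4, m5}
m3 ∈ Sat(E[b U ¬a]) = {m0, m1, m3, m4, m5}, so the formula holds at m3.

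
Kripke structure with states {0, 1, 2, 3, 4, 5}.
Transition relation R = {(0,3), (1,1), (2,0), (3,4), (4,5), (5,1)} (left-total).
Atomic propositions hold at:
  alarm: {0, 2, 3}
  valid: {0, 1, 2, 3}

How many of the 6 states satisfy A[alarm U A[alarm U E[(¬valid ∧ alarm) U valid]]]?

4

Sat(¬valid) = {4, 5}
Sat(¬valid ∧ alarm) = ∅
E[(¬valid ∧ alarm) U valid]: least fixpoint, start Z0 = Sat(valid) = {0, 1, 2, 3}, add states in Sat(¬valid ∧ alarm) with some successor in Z. Already a fixed point.
Sat(E[(¬valid ∧ alarm) U valid]) = {0, 1, 2, 3}
A[alarm U E[(¬valid ∧ alarm) U valid]]: least fixpoint, start Z0 = Sat(E[(¬valid ∧ alarm) U valid]) = {0, 1, 2, 3}, add states in Sat(alarm) with every successor in Z. Already a fixed point.
Sat(A[alarm U E[(¬valid ∧ alarm) U valid]]) = {0, 1, 2, 3}
A[alarm U A[alarm U E[(¬valid ∧ alarm) U valid]]]: least fixpoint, start Z0 = Sat(A[alarm U E[(¬valid ∧ alarm) U valid]]) = {0, 1, 2, 3}, add states in Sat(alarm) with every successor in Z. Already a fixed point.
Sat(A[alarm U A[alarm U E[(¬valid ∧ alarm) U valid]]]) = {0, 1, 2, 3}
|Sat(A[alarm U A[alarm U E[(¬valid ∧ alarm) U valid]]])| = |{0, 1, 2, 3}| = 4.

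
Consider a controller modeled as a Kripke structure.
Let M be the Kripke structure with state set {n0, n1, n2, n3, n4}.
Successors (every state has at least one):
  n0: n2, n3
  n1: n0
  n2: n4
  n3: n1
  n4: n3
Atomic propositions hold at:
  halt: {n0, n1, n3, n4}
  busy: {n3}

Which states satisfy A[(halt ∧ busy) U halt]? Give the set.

{n0, n1, n3, n4}

Sat(halt ∧ busy) = {n3}
A[(halt ∧ busy) U halt]: least fixpoint, start Z0 = Sat(halt) = {n0, n1, n3, n4}, add states in Sat(halt ∧ busy) with every successor in Z. Already a fixed point.
Sat(A[(halt ∧ busy) U halt]) = {n0, n1, n3, n4}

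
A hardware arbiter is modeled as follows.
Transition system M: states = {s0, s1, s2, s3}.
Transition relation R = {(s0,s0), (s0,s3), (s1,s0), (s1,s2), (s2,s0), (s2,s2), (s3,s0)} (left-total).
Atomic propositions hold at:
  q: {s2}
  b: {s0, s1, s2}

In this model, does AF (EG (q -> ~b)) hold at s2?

Sat(~b) = {s3}
Sat(q -> ~b) = {s0, s1, s3}
EG (q -> ~b): greatest fixpoint, start Z0 = {s0, s1, s3}, keep only states in Sat with some successor in Z. Already a fixed point.
Sat(EG (q -> ~b)) = {s0, s1, s3}
AF (EG (q -> ~b)): least fixpoint, start Z0 = {s0, s1, s3}, add states with every successor in Z. Already a fixed point.
Sat(AF (EG (q -> ~b))) = {s0, s1, s3}
s2 ∉ Sat(AF (EG (q -> ~b))) = {s0, s1, s3}, so the formula does not hold at s2.

No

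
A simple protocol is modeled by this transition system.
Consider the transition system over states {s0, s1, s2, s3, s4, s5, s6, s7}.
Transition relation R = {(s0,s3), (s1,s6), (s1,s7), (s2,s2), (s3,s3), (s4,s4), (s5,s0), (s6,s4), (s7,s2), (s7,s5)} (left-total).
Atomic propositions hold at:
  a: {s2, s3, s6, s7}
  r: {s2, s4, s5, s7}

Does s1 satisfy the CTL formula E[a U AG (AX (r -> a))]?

Sat(r -> a) = {s0, s1, s2, s3, s6, s7}
Sat(AX (r -> a)) = {s : every successor in {s0, s1, s2, s3, s6, s7}} = {s0, s1, s2, s3, s5}
AG (AX (r -> a)): greatest fixpoint, start Z0 = {s0, s1, s2, s3, s5}, keep only states in Sat with every successor in Z. Z1 = {s0, s2, s3, s5}; fixed.
Sat(AG (AX (r -> a))) = {s0, s2, s3, s5}
E[a U AG (AX (r -> a))]: least fixpoint, start Z0 = Sat(AG (AX (r -> a))) = {s0, s2, s3, s5}, add states in Sat(a) with some successor in Z. Z1 = {s0, s2, s3, s5, s7}; fixed.
Sat(E[a U AG (AX (r -> a))]) = {s0, s2, s3, s5, s7}
s1 ∉ Sat(E[a U AG (AX (r -> a))]) = {s0, s2, s3, s5, s7}, so the formula does not hold at s1.

No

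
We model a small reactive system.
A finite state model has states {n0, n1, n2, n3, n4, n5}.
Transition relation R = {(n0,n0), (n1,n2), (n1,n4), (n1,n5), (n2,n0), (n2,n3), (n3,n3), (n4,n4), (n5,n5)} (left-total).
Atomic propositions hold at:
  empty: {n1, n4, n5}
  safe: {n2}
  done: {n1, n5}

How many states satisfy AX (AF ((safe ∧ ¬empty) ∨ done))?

1

Sat(¬empty) = {n0, n2, n3}
Sat(safe ∧ ¬empty) = {n2}
Sat((safe ∧ ¬empty) ∨ done) = {n1, n2, n5}
AF ((safe ∧ ¬empty) ∨ done): least fixpoint, start Z0 = {n1, n2, n5}, add states with every successor in Z. Already a fixed point.
Sat(AF ((safe ∧ ¬empty) ∨ done)) = {n1, n2, n5}
Sat(AX (AF ((safe ∧ ¬empty) ∨ done))) = {s : every successor in {n1, n2, n5}} = {n5}
|Sat(AX (AF ((safe ∧ ¬empty) ∨ done)))| = |{n5}| = 1.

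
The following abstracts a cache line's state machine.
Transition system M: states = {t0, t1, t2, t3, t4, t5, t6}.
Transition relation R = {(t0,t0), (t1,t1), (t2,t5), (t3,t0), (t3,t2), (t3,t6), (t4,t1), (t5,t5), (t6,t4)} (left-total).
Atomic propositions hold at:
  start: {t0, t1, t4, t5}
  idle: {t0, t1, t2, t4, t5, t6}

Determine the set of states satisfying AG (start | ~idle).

Sat(~idle) = {t3}
Sat(start | ~idle) = {t0, t1, t3, t4, t5}
AG (start | ~idle): greatest fixpoint, start Z0 = {t0, t1, t3, t4, t5}, keep only states in Sat with every successor in Z. Z1 = {t0, t1, t4, t5}; fixed.
Sat(AG (start | ~idle)) = {t0, t1, t4, t5}

{t0, t1, t4, t5}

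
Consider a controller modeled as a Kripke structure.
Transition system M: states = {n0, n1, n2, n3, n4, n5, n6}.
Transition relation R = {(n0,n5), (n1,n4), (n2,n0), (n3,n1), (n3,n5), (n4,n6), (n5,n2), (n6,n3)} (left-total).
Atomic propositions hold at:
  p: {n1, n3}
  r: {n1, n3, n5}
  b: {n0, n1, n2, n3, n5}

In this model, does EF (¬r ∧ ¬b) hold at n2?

Sat(¬r) = {n0, n2, n4, n6}
Sat(¬b) = {n4, n6}
Sat(¬r ∧ ¬b) = {n4, n6}
EF (¬r ∧ ¬b): least fixpoint, start Z0 = {n4, n6}, add states with some successor in Z. Z1 = {n1, n4, n6}; Z2 = {n1, n3, n4, n6}; fixed.
Sat(EF (¬r ∧ ¬b)) = {n1, n3, n4, n6}
n2 ∉ Sat(EF (¬r ∧ ¬b)) = {n1, n3, n4, n6}, so the formula does not hold at n2.

No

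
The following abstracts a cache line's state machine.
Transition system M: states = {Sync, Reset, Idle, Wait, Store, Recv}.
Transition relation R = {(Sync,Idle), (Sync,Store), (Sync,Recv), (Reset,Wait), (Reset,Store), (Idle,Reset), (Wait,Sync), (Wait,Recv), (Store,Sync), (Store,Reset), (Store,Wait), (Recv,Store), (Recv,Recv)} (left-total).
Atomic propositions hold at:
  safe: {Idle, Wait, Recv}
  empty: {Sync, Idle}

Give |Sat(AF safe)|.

3

AF safe: least fixpoint, start Z0 = {Idle, Wait, Recv}, add states with every successor in Z. Already a fixed point.
Sat(AF safe) = {Idle, Wait, Recv}
|Sat(AF safe)| = |{Idle, Wait, Recv}| = 3.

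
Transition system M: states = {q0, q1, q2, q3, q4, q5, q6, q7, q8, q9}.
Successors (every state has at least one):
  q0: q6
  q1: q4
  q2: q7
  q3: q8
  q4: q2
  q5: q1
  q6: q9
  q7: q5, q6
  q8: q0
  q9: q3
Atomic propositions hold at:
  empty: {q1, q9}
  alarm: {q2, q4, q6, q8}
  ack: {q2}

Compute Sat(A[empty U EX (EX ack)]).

{q1}

Sat(EX ack) = {s : some successor in {q2}} = {q4}
Sat(EX (EX ack)) = {s : some successor in {q4}} = {q1}
A[empty U EX (EX ack)]: least fixpoint, start Z0 = Sat(EX (EX ack)) = {q1}, add states in Sat(empty) with every successor in Z. Already a fixed point.
Sat(A[empty U EX (EX ack)]) = {q1}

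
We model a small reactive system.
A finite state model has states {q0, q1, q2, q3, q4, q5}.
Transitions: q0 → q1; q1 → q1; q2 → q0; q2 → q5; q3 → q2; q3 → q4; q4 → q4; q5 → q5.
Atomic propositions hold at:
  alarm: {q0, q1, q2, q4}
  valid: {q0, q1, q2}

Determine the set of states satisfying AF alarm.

AF alarm: least fixpoint, start Z0 = {q0, q1, q2, q4}, add states with every successor in Z. Z1 = {q0, q1, q2, q3, q4}; fixed.
Sat(AF alarm) = {q0, q1, q2, q3, q4}

{q0, q1, q2, q3, q4}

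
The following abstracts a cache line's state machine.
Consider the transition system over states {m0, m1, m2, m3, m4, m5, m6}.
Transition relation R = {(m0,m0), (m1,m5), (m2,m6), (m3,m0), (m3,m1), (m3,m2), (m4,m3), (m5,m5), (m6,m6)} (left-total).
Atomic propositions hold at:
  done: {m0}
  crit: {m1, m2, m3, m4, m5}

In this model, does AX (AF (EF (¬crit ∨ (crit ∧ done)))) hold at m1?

No

Sat(¬crit) = {m0, m6}
Sat(crit ∧ done) = ∅
Sat(¬crit ∨ (crit ∧ done)) = {m0, m6}
EF (¬crit ∨ (crit ∧ done)): least fixpoint, start Z0 = {m0, m6}, add states with some successor in Z. Z1 = {m0, m2, m3, m6}; Z2 = {m0, m2, m3, m4, m6}; fixed.
Sat(EF (¬crit ∨ (crit ∧ done))) = {m0, m2, m3, m4, m6}
AF (EF (¬crit ∨ (crit ∧ done))): least fixpoint, start Z0 = {m0, m2, m3, m4, m6}, add states with every successor in Z. Already a fixed point.
Sat(AF (EF (¬crit ∨ (crit ∧ done)))) = {m0, m2, m3, m4, m6}
Sat(AX (AF (EF (¬crit ∨ (crit ∧ done))))) = {s : every successor in {m0, m2, m3, m4, m6}} = {m0, m2, m4, m6}
m1 ∉ Sat(AX (AF (EF (¬crit ∨ (crit ∧ done))))) = {m0, m2, m4, m6}, so the formula does not hold at m1.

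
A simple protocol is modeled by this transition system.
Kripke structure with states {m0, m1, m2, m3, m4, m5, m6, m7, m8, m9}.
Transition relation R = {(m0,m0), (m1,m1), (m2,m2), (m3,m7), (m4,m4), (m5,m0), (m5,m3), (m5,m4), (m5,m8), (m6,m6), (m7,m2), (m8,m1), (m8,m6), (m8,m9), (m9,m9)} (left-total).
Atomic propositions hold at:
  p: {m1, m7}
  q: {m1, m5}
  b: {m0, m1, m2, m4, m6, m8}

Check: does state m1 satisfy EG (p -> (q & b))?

Yes

Sat(q & b) = {m1}
Sat(p -> (q & b)) = {m0, m1, m2, m3, m4, m5, m6, m8, m9}
EG (p -> (q & b)): greatest fixpoint, start Z0 = {m0, m1, m2, m3, m4, m5, m6, m8, m9}, keep only states in Sat with some successor in Z. Z1 = {m0, m1, m2, m4, m5, m6, m8, m9}; fixed.
Sat(EG (p -> (q & b))) = {m0, m1, m2, m4, m5, m6, m8, m9}
m1 ∈ Sat(EG (p -> (q & b))) = {m0, m1, m2, m4, m5, m6, m8, m9}, so the formula holds at m1.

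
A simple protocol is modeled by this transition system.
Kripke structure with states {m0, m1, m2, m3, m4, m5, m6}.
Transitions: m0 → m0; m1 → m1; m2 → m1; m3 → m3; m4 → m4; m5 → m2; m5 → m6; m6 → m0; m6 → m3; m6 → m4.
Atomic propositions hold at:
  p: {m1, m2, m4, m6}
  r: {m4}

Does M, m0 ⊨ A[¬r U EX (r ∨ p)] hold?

No

Sat(¬r) = {m0, m1, m2, m3, m5, m6}
Sat(r ∨ p) = {m1, m2, m4, m6}
Sat(EX (r ∨ p)) = {s : some successor in {m1, m2, m4, m6}} = {m1, m2, m4, m5, m6}
A[¬r U EX (r ∨ p)]: least fixpoint, start Z0 = Sat(EX (r ∨ p)) = {m1, m2, m4, m5, m6}, add states in Sat(¬r) with every successor in Z. Already a fixed point.
Sat(A[¬r U EX (r ∨ p)]) = {m1, m2, m4, m5, m6}
m0 ∉ Sat(A[¬r U EX (r ∨ p)]) = {m1, m2, m4, m5, m6}, so the formula does not hold at m0.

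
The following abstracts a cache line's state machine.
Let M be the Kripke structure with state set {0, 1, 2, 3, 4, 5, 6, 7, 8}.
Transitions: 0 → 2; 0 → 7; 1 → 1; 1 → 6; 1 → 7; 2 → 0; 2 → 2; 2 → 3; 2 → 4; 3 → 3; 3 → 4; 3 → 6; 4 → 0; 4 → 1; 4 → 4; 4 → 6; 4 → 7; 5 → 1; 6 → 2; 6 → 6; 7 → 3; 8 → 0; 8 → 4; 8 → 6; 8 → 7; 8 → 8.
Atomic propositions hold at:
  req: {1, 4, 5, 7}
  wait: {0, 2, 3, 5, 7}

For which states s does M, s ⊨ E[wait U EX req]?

Sat(EX req) = {s : some successor in {1, 4, 5, 7}} = {0, 1, 2, 3, 4, 5, 8}
E[wait U EX req]: least fixpoint, start Z0 = Sat(EX req) = {0, 1, 2, 3, 4, 5, 8}, add states in Sat(wait) with some successor in Z. Z1 = {0, 1, 2, 3, 4, 5, 7, 8}; fixed.
Sat(E[wait U EX req]) = {0, 1, 2, 3, 4, 5, 7, 8}

{0, 1, 2, 3, 4, 5, 7, 8}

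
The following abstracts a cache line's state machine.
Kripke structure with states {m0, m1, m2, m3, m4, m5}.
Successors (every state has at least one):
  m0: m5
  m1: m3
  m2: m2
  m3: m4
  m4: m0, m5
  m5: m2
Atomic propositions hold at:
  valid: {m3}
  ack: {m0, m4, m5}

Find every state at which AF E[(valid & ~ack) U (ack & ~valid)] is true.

Sat(~ack) = {m1, m2, m3}
Sat(valid & ~ack) = {m3}
Sat(~valid) = {m0, m1, m2, m4, m5}
Sat(ack & ~valid) = {m0, m4, m5}
E[(valid & ~ack) U (ack & ~valid)]: least fixpoint, start Z0 = Sat((ack & ~valid)) = {m0, m4, m5}, add states in Sat(valid & ~ack) with some successor in Z. Z1 = {m0, m3, m4, m5}; fixed.
Sat(E[(valid & ~ack) U (ack & ~valid)]) = {m0, m3, m4, m5}
AF E[(valid & ~ack) U (ack & ~valid)]: least fixpoint, start Z0 = {m0, m3, m4, m5}, add states with every successor in Z. Z1 = {m0, m1, m3, m4, m5}; fixed.
Sat(AF E[(valid & ~ack) U (ack & ~valid)]) = {m0, m1, m3, m4, m5}

{m0, m1, m3, m4, m5}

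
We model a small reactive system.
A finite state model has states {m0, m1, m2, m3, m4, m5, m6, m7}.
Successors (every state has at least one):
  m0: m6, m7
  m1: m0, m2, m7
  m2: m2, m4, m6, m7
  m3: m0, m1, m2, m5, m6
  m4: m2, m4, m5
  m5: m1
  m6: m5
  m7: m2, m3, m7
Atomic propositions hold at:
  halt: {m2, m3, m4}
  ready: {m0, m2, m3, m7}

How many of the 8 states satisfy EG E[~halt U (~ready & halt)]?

Sat(~halt) = {m0, m1, m5, m6, m7}
Sat(~ready) = {m1, m4, m5, m6}
Sat(~ready & halt) = {m4}
E[~halt U (~ready & halt)]: least fixpoint, start Z0 = Sat((~ready & halt)) = {m4}, add states in Sat(~halt) with some successor in Z. Already a fixed point.
Sat(E[~halt U (~ready & halt)]) = {m4}
EG E[~halt U (~ready & halt)]: greatest fixpoint, start Z0 = {m4}, keep only states in Sat with some successor in Z. Already a fixed point.
Sat(EG E[~halt U (~ready & halt)]) = {m4}
|Sat(EG E[~halt U (~ready & halt)])| = |{m4}| = 1.

1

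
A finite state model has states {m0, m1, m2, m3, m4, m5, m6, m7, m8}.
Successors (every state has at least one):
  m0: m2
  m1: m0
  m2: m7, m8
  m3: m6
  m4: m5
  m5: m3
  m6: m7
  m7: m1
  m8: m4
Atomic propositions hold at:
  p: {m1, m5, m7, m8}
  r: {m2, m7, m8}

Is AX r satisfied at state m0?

Sat(AX r) = {s : every successor in {m2, m7, m8}} = {m0, m2, m6}
m0 ∈ Sat(AX r) = {m0, m2, m6}, so the formula holds at m0.

Yes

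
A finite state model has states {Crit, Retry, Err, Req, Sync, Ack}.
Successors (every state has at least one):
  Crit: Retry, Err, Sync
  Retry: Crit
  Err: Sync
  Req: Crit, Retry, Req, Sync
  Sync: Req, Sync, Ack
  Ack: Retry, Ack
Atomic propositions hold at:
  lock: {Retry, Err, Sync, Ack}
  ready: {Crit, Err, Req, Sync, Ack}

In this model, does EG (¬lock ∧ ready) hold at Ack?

No

Sat(¬lock) = {Crit, Req}
Sat(¬lock ∧ ready) = {Crit, Req}
EG (¬lock ∧ ready): greatest fixpoint, start Z0 = {Crit, Req}, keep only states in Sat with some successor in Z. Z1 = {Req}; fixed.
Sat(EG (¬lock ∧ ready)) = {Req}
Ack ∉ Sat(EG (¬lock ∧ ready)) = {Req}, so the formula does not hold at Ack.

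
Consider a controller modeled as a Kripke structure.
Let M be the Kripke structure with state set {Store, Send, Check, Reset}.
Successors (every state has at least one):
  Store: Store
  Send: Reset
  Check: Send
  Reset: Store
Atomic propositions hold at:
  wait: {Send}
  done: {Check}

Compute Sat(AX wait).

{Check}

Sat(AX wait) = {s : every successor in {Send}} = {Check}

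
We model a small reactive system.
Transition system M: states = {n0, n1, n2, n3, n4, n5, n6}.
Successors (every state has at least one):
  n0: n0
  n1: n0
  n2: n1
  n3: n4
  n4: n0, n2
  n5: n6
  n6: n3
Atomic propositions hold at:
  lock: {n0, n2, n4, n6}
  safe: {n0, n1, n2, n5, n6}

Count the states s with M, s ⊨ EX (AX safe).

5

Sat(AX safe) = {s : every successor in {n0, n1, n2, n5, n6}} = {n0, n1, n2, n4, n5}
Sat(EX (AX safe)) = {s : some successor in {n0, n1, n2, n4, n5}} = {n0, n1, n2, n3, n4}
|Sat(EX (AX safe))| = |{n0, n1, n2, n3, n4}| = 5.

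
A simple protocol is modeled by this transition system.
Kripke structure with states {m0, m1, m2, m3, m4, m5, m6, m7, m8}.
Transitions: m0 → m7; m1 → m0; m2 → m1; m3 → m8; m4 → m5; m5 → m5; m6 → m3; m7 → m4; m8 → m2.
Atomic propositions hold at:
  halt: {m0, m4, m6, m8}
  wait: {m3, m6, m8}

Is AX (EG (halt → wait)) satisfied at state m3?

No

Sat(halt → wait) = {m1, m2, m3, m5, m6, m7, m8}
EG (halt → wait): greatest fixpoint, start Z0 = {m1, m2, m3, m5, m6, m7, m8}, keep only states in Sat with some successor in Z. Z1 = {m2, m3, m5, m6, m8}; Z2 = {m3, m5, m6, m8}; Z3 = {m3, m5, m6}; Z4 = {m5, m6}; Z5 = {m5}; fixed.
Sat(EG (halt → wait)) = {m5}
Sat(AX (EG (halt → wait))) = {s : every successor in {m5}} = {m4, m5}
m3 ∉ Sat(AX (EG (halt → wait))) = {m4, m5}, so the formula does not hold at m3.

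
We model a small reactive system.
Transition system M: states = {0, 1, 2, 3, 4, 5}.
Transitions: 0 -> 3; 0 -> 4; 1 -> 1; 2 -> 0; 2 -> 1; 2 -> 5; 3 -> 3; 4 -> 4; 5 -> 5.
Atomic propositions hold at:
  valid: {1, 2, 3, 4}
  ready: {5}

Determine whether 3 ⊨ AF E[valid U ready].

No

E[valid U ready]: least fixpoint, start Z0 = Sat(ready) = {5}, add states in Sat(valid) with some successor in Z. Z1 = {2, 5}; fixed.
Sat(E[valid U ready]) = {2, 5}
AF E[valid U ready]: least fixpoint, start Z0 = {2, 5}, add states with every successor in Z. Already a fixed point.
Sat(AF E[valid U ready]) = {2, 5}
3 ∉ Sat(AF E[valid U ready]) = {2, 5}, so the formula does not hold at 3.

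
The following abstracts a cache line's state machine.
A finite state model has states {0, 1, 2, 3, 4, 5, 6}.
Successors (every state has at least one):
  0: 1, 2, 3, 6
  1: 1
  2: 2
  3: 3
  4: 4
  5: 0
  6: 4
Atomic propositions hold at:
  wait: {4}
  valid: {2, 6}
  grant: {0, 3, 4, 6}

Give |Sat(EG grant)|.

EG grant: greatest fixpoint, start Z0 = {0, 3, 4, 6}, keep only states in Sat with some successor in Z. Already a fixed point.
Sat(EG grant) = {0, 3, 4, 6}
|Sat(EG grant)| = |{0, 3, 4, 6}| = 4.

4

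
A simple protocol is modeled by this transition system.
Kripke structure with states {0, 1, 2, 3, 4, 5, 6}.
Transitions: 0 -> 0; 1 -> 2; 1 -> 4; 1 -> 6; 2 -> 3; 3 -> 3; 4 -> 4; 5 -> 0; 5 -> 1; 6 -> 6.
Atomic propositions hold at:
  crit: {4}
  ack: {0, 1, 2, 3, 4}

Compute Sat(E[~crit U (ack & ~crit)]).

Sat(~crit) = {0, 1, 2, 3, 5, 6}
Sat(ack & ~crit) = {0, 1, 2, 3}
E[~crit U (ack & ~crit)]: least fixpoint, start Z0 = Sat((ack & ~crit)) = {0, 1, 2, 3}, add states in Sat(~crit) with some successor in Z. Z1 = {0, 1, 2, 3, 5}; fixed.
Sat(E[~crit U (ack & ~crit)]) = {0, 1, 2, 3, 5}

{0, 1, 2, 3, 5}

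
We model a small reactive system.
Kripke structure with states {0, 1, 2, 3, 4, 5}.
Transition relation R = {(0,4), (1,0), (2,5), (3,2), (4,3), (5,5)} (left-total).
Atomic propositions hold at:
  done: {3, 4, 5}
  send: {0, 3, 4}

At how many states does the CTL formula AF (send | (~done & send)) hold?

4

Sat(~done) = {0, 1, 2}
Sat(~done & send) = {0}
Sat(send | (~done & send)) = {0, 3, 4}
AF (send | (~done & send)): least fixpoint, start Z0 = {0, 3, 4}, add states with every successor in Z. Z1 = {0, 1, 3, 4}; fixed.
Sat(AF (send | (~done & send))) = {0, 1, 3, 4}
|Sat(AF (send | (~done & send)))| = |{0, 1, 3, 4}| = 4.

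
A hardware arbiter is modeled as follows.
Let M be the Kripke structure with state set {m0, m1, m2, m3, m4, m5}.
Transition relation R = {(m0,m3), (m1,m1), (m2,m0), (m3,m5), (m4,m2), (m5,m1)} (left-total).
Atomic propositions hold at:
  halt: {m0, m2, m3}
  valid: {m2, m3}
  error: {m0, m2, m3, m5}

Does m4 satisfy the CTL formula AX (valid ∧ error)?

Sat(valid ∧ error) = {m2, m3}
Sat(AX (valid ∧ error)) = {s : every successor in {m2, m3}} = {m0, m4}
m4 ∈ Sat(AX (valid ∧ error)) = {m0, m4}, so the formula holds at m4.

Yes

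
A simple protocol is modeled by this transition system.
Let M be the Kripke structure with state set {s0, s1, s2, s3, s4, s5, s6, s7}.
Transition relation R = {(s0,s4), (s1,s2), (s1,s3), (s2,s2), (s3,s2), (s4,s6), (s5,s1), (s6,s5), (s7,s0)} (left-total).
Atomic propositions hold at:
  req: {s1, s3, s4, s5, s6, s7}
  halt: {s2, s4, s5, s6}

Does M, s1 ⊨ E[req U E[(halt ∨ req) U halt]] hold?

Sat(halt ∨ req) = {s1, s2, s3, s4, s5, s6, s7}
E[(halt ∨ req) U halt]: least fixpoint, start Z0 = Sat(halt) = {s2, s4, s5, s6}, add states in Sat(halt ∨ req) with some successor in Z. Z1 = {s1, s2, s3, s4, s5, s6}; fixed.
Sat(E[(halt ∨ req) U halt]) = {s1, s2, s3, s4, s5, s6}
E[req U E[(halt ∨ req) U halt]]: least fixpoint, start Z0 = Sat(E[(halt ∨ req) U halt]) = {s1, s2, s3, s4, s5, s6}, add states in Sat(req) with some successor in Z. Already a fixed point.
Sat(E[req U E[(halt ∨ req) U halt]]) = {s1, s2, s3, s4, s5, s6}
s1 ∈ Sat(E[req U E[(halt ∨ req) U halt]]) = {s1, s2, s3, s4, s5, s6}, so the formula holds at s1.

Yes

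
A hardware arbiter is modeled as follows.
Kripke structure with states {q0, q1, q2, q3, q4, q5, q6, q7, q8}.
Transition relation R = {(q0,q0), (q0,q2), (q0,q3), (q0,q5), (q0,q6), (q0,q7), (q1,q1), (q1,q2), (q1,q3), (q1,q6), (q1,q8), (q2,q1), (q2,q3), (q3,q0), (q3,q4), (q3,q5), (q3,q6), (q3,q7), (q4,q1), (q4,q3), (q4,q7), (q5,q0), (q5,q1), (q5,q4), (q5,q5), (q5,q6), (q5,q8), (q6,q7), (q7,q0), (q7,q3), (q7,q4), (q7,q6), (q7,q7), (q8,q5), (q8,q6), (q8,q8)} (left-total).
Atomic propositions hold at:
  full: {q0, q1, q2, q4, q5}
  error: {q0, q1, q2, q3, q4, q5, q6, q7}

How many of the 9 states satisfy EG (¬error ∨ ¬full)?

4

Sat(¬error) = {q8}
Sat(¬full) = {q3, q6, q7, q8}
Sat(¬error ∨ ¬full) = {q3, q6, q7, q8}
EG (¬error ∨ ¬full): greatest fixpoint, start Z0 = {q3, q6, q7, q8}, keep only states in Sat with some successor in Z. Already a fixed point.
Sat(EG (¬error ∨ ¬full)) = {q3, q6, q7, q8}
|Sat(EG (¬error ∨ ¬full))| = |{q3, q6, q7, q8}| = 4.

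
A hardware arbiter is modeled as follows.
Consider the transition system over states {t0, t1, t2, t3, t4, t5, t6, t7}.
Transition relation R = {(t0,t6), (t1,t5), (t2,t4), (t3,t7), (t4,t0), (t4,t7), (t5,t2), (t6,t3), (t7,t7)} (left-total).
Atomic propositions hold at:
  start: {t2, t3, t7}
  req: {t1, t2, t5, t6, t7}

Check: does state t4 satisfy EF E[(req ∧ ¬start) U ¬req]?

Yes

Sat(¬start) = {t0, t1, t4, t5, t6}
Sat(req ∧ ¬start) = {t1, t5, t6}
Sat(¬req) = {t0, t3, t4}
E[(req ∧ ¬start) U ¬req]: least fixpoint, start Z0 = Sat(¬req) = {t0, t3, t4}, add states in Sat(req ∧ ¬start) with some successor in Z. Z1 = {t0, t3, t4, t6}; fixed.
Sat(E[(req ∧ ¬start) U ¬req]) = {t0, t3, t4, t6}
EF E[(req ∧ ¬start) U ¬req]: least fixpoint, start Z0 = {t0, t3, t4, t6}, add states with some successor in Z. Z1 = {t0, t2, t3, t4, t6}; Z2 = {t0, t2, t3, t4, t5, t6}; Z3 = {t0, t1, t2, t3, t4, t5, t6}; fixed.
Sat(EF E[(req ∧ ¬start) U ¬req]) = {t0, t1, t2, t3, t4, t5, t6}
t4 ∈ Sat(EF E[(req ∧ ¬start) U ¬req]) = {t0, t1, t2, t3, t4, t5, t6}, so the formula holds at t4.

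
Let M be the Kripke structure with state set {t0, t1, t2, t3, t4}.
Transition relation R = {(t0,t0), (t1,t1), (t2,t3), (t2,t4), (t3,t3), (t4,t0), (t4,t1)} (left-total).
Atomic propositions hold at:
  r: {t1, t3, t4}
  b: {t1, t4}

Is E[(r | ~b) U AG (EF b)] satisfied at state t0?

No

Sat(~b) = {t0, t2, t3}
Sat(r | ~b) = {t0, t1, t2, t3, t4}
EF b: least fixpoint, start Z0 = {t1, t4}, add states with some successor in Z. Z1 = {t1, t2, t4}; fixed.
Sat(EF b) = {t1, t2, t4}
AG (EF b): greatest fixpoint, start Z0 = {t1, t2, t4}, keep only states in Sat with every successor in Z. Z1 = {t1}; fixed.
Sat(AG (EF b)) = {t1}
E[(r | ~b) U AG (EF b)]: least fixpoint, start Z0 = Sat(AG (EF b)) = {t1}, add states in Sat(r | ~b) with some successor in Z. Z1 = {t1, t4}; Z2 = {t1, t2, t4}; fixed.
Sat(E[(r | ~b) U AG (EF b)]) = {t1, t2, t4}
t0 ∉ Sat(E[(r | ~b) U AG (EF b)]) = {t1, t2, t4}, so the formula does not hold at t0.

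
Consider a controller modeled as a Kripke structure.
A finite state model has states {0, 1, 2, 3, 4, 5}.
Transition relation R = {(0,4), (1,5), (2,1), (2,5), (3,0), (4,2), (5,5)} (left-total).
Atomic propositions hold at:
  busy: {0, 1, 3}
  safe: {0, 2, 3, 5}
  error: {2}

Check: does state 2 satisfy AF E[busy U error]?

Yes

E[busy U error]: least fixpoint, start Z0 = Sat(error) = {2}, add states in Sat(busy) with some successor in Z. Already a fixed point.
Sat(E[busy U error]) = {2}
AF E[busy U error]: least fixpoint, start Z0 = {2}, add states with every successor in Z. Z1 = {2, 4}; Z2 = {0, 2, 4}; Z3 = {0, 2, 3, 4}; fixed.
Sat(AF E[busy U error]) = {0, 2, 3, 4}
2 ∈ Sat(AF E[busy U error]) = {0, 2, 3, 4}, so the formula holds at 2.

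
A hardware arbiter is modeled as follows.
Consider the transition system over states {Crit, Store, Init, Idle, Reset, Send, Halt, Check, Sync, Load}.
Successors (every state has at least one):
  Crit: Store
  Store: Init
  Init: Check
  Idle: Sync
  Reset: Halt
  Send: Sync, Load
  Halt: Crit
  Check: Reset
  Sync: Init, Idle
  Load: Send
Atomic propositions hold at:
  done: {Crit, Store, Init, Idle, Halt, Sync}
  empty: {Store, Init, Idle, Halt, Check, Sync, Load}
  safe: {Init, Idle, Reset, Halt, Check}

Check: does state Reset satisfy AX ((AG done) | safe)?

AG done: greatest fixpoint, start Z0 = {Crit, Store, Init, Idle, Halt, Sync}, keep only states in Sat with every successor in Z. Z1 = {Crit, Store, Idle, Halt, Sync}; Z2 = {Crit, Idle, Halt}; Z3 = {Halt}; Z4 = ∅; fixed.
Sat(AG done) = ∅
Sat((AG done) | safe) = {Init, Idle, Reset, Halt, Check}
Sat(AX ((AG done) | safe)) = {s : every successor in {Init, Idle, Reset, Halt, Check}} = {Store, Init, Reset, Check, Sync}
Reset ∈ Sat(AX ((AG done) | safe)) = {Store, Init, Reset, Check, Sync}, so the formula holds at Reset.

Yes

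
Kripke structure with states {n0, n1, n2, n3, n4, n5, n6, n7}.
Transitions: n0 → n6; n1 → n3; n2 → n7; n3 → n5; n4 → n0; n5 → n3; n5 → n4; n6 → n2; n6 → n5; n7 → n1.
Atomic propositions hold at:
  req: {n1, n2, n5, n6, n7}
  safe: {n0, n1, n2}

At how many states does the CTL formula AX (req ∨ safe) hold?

Sat(req ∨ safe) = {n0, n1, n2, n5, n6, n7}
Sat(AX (req ∨ safe)) = {s : every successor in {n0, n1, n2, n5, n6, n7}} = {n0, n2, n3, n4, n6, n7}
|Sat(AX (req ∨ safe))| = |{n0, n2, n3, n4, n6, n7}| = 6.

6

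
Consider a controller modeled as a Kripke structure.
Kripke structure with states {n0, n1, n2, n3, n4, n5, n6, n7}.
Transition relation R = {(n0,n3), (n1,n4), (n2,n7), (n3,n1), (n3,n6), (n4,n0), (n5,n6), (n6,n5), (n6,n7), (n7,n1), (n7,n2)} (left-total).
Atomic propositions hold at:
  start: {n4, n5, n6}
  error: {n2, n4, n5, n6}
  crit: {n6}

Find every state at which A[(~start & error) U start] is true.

Sat(~start) = {n0, n1, n2, n3, n7}
Sat(~start & error) = {n2}
A[(~start & error) U start]: least fixpoint, start Z0 = Sat(start) = {n4, n5, n6}, add states in Sat(~start & error) with every successor in Z. Already a fixed point.
Sat(A[(~start & error) U start]) = {n4, n5, n6}

{n4, n5, n6}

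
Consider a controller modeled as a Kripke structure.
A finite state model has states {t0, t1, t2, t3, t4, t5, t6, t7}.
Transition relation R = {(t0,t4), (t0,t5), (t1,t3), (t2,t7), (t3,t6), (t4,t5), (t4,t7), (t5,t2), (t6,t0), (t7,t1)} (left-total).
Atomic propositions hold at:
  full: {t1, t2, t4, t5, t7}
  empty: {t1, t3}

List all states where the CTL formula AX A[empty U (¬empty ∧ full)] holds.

{t0, t2, t4, t5}

Sat(¬empty) = {t0, t2, t4, t5, t6, t7}
Sat(¬empty ∧ full) = {t2, t4, t5, t7}
A[empty U (¬empty ∧ full)]: least fixpoint, start Z0 = Sat((¬empty ∧ full)) = {t2, t4, t5, t7}, add states in Sat(empty) with every successor in Z. Already a fixed point.
Sat(A[empty U (¬empty ∧ full)]) = {t2, t4, t5, t7}
Sat(AX A[empty U (¬empty ∧ full)]) = {s : every successor in {t2, t4, t5, t7}} = {t0, t2, t4, t5}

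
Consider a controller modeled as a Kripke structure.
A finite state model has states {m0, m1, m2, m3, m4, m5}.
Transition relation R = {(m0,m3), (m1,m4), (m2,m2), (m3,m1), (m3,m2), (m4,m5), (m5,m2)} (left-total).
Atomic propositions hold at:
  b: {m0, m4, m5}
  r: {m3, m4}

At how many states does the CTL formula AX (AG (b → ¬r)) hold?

Sat(¬r) = {m0, m1, m2, m5}
Sat(b → ¬r) = {m0, m1, m2, m3, m5}
AG (b → ¬r): greatest fixpoint, start Z0 = {m0, m1, m2, m3, m5}, keep only states in Sat with every successor in Z. Z1 = {m0, m2, m3, m5}; Z2 = {m0, m2, m5}; Z3 = {m2, m5}; fixed.
Sat(AG (b → ¬r)) = {m2, m5}
Sat(AX (AG (b → ¬r))) = {s : every successor in {m2, m5}} = {m2, m4, m5}
|Sat(AX (AG (b → ¬r)))| = |{m2, m4, m5}| = 3.

3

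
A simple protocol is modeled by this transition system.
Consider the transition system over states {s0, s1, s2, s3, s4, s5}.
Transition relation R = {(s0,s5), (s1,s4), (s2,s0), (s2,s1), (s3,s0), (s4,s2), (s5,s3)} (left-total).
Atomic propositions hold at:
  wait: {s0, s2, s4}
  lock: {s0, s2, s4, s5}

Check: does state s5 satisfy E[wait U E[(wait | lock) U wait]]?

No

Sat(wait | lock) = {s0, s2, s4, s5}
E[(wait | lock) U wait]: least fixpoint, start Z0 = Sat(wait) = {s0, s2, s4}, add states in Sat(wait | lock) with some successor in Z. Already a fixed point.
Sat(E[(wait | lock) U wait]) = {s0, s2, s4}
E[wait U E[(wait | lock) U wait]]: least fixpoint, start Z0 = Sat(E[(wait | lock) U wait]) = {s0, s2, s4}, add states in Sat(wait) with some successor in Z. Already a fixed point.
Sat(E[wait U E[(wait | lock) U wait]]) = {s0, s2, s4}
s5 ∉ Sat(E[wait U E[(wait | lock) U wait]]) = {s0, s2, s4}, so the formula does not hold at s5.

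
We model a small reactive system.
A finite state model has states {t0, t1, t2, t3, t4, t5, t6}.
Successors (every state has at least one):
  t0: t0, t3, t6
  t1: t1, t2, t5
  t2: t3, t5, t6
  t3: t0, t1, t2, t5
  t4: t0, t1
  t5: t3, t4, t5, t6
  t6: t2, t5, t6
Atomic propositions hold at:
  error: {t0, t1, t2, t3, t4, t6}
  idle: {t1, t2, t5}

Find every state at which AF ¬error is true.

Sat(¬error) = {t5}
AF ¬error: least fixpoint, start Z0 = {t5}, add states with every successor in Z. Already a fixed point.
Sat(AF ¬error) = {t5}

{t5}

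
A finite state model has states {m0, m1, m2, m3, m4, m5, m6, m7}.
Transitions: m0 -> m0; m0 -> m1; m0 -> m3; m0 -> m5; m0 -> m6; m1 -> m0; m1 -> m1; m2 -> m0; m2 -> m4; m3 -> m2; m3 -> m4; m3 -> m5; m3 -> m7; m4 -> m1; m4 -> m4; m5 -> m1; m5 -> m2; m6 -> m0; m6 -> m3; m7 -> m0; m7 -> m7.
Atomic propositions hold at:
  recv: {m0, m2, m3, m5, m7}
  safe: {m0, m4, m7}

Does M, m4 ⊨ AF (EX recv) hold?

Sat(EX recv) = {s : some successor in {m0, m2, m3, m5, m7}} = {m0, m1, m2, m3, m5, m6, m7}
AF (EX recv): least fixpoint, start Z0 = {m0, m1, m2, m3, m5, m6, m7}, add states with every successor in Z. Already a fixed point.
Sat(AF (EX recv)) = {m0, m1, m2, m3, m5, m6, m7}
m4 ∉ Sat(AF (EX recv)) = {m0, m1, m2, m3, m5, m6, m7}, so the formula does not hold at m4.

No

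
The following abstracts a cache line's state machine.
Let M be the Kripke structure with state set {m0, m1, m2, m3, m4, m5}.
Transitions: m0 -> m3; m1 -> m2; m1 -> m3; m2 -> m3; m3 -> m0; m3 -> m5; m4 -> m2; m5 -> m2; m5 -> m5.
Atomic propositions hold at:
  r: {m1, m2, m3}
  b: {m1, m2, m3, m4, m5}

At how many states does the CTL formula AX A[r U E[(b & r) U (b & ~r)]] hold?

5

Sat(b & r) = {m1, m2, m3}
Sat(~r) = {m0, m4, m5}
Sat(b & ~r) = {m4, m5}
E[(b & r) U (b & ~r)]: least fixpoint, start Z0 = Sat((b & ~r)) = {m4, m5}, add states in Sat(b & r) with some successor in Z. Z1 = {m3, m4, m5}; Z2 = {m1, m2, m3, m4, m5}; fixed.
Sat(E[(b & r) U (b & ~r)]) = {m1, m2, m3, m4, m5}
A[r U E[(b & r) U (b & ~r)]]: least fixpoint, start Z0 = Sat(E[(b & r) U (b & ~r)]) = {m1, m2, m3, m4, m5}, add states in Sat(r) with every successor in Z. Already a fixed point.
Sat(A[r U E[(b & r) U (b & ~r)]]) = {m1, m2, m3, m4, m5}
Sat(AX A[r U E[(b & r) U (b & ~r)]]) = {s : every successor in {m1, m2, m3, m4, m5}} = {m0, m1, m2, m4, m5}
|Sat(AX A[r U E[(b & r) U (b & ~r)]])| = |{m0, m1, m2, m4, m5}| = 5.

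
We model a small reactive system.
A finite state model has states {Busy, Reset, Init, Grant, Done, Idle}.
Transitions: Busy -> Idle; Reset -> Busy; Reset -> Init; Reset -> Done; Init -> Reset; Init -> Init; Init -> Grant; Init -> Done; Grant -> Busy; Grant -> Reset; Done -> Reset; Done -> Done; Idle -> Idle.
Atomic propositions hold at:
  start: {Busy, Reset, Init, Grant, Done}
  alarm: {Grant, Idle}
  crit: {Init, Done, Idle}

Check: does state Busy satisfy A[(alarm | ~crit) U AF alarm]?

Sat(~crit) = {Busy, Reset, Grant}
Sat(alarm | ~crit) = {Busy, Reset, Grant, Idle}
AF alarm: least fixpoint, start Z0 = {Grant, Idle}, add states with every successor in Z. Z1 = {Busy, Grant, Idle}; fixed.
Sat(AF alarm) = {Busy, Grant, Idle}
A[(alarm | ~crit) U AF alarm]: least fixpoint, start Z0 = Sat(AF alarm) = {Busy, Grant, Idle}, add states in Sat(alarm | ~crit) with every successor in Z. Already a fixed point.
Sat(A[(alarm | ~crit) U AF alarm]) = {Busy, Grant, Idle}
Busy ∈ Sat(A[(alarm | ~crit) U AF alarm]) = {Busy, Grant, Idle}, so the formula holds at Busy.

Yes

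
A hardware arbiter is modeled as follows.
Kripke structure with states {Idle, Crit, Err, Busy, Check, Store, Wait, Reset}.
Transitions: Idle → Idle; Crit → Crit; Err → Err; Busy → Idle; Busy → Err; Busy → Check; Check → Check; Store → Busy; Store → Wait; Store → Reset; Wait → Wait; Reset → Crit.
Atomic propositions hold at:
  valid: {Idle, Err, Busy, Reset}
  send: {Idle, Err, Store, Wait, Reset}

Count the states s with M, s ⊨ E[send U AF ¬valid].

Sat(¬valid) = {Crit, Check, Store, Wait}
AF ¬valid: least fixpoint, start Z0 = {Crit, Check, Store, Wait}, add states with every successor in Z. Z1 = {Crit, Check, Store, Wait, Reset}; fixed.
Sat(AF ¬valid) = {Crit, Check, Store, Wait, Reset}
E[send U AF ¬valid]: least fixpoint, start Z0 = Sat(AF ¬valid) = {Crit, Check, Store, Wait, Reset}, add states in Sat(send) with some successor in Z. Already a fixed point.
Sat(E[send U AF ¬valid]) = {Crit, Check, Store, Wait, Reset}
|Sat(E[send U AF ¬valid])| = |{Crit, Check, Store, Wait, Reset}| = 5.

5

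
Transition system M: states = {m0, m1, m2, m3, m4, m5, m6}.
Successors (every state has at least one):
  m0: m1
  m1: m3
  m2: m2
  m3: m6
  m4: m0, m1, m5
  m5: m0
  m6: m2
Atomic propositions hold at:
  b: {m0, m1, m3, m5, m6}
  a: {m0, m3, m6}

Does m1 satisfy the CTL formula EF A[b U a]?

Yes

A[b U a]: least fixpoint, start Z0 = Sat(a) = {m0, m3, m6}, add states in Sat(b) with every successor in Z. Z1 = {m0, m1, m3, m5, m6}; fixed.
Sat(A[b U a]) = {m0, m1, m3, m5, m6}
EF A[b U a]: least fixpoint, start Z0 = {m0, m1, m3, m5, m6}, add states with some successor in Z. Z1 = {m0, m1, m3, m4, m5, m6}; fixed.
Sat(EF A[b U a]) = {m0, m1, m3, m4, m5, m6}
m1 ∈ Sat(EF A[b U a]) = {m0, m1, m3, m4, m5, m6}, so the formula holds at m1.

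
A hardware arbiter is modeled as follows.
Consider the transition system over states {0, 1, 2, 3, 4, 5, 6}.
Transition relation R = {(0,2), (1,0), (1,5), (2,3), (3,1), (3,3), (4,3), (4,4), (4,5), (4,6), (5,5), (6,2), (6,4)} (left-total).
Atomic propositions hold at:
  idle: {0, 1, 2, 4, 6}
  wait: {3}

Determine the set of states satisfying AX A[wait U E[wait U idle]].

E[wait U idle]: least fixpoint, start Z0 = Sat(idle) = {0, 1, 2, 4, 6}, add states in Sat(wait) with some successor in Z. Z1 = {0, 1, 2, 3, 4, 6}; fixed.
Sat(E[wait U idle]) = {0, 1, 2, 3, 4, 6}
A[wait U E[wait U idle]]: least fixpoint, start Z0 = Sat(E[wait U idle]) = {0, 1, 2, 3, 4, 6}, add states in Sat(wait) with every successor in Z. Already a fixed point.
Sat(A[wait U E[wait U idle]]) = {0, 1, 2, 3, 4, 6}
Sat(AX A[wait U E[wait U idle]]) = {s : every successor in {0, 1, 2, 3, 4, 6}} = {0, 2, 3, 6}

{0, 2, 3, 6}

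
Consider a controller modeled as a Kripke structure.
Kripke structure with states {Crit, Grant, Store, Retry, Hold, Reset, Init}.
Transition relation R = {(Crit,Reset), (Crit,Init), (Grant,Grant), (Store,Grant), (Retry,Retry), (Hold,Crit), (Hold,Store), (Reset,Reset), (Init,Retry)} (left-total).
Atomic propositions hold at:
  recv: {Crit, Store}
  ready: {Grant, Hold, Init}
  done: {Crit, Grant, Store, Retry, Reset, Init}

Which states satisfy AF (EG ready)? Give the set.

EG ready: greatest fixpoint, start Z0 = {Grant, Hold, Init}, keep only states in Sat with some successor in Z. Z1 = {Grant}; fixed.
Sat(EG ready) = {Grant}
AF (EG ready): least fixpoint, start Z0 = {Grant}, add states with every successor in Z. Z1 = {Grant, Store}; fixed.
Sat(AF (EG ready)) = {Grant, Store}

{Grant, Store}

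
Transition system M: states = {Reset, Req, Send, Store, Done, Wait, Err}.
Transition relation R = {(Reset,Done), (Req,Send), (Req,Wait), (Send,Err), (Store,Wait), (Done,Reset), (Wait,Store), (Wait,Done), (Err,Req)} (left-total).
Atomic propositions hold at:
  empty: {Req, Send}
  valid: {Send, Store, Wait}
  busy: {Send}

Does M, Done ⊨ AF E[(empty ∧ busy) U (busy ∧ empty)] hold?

No

Sat(empty ∧ busy) = {Send}
Sat(busy ∧ empty) = {Send}
E[(empty ∧ busy) U (busy ∧ empty)]: least fixpoint, start Z0 = Sat((busy ∧ empty)) = {Send}, add states in Sat(empty ∧ busy) with some successor in Z. Already a fixed point.
Sat(E[(empty ∧ busy) U (busy ∧ empty)]) = {Send}
AF E[(empty ∧ busy) U (busy ∧ empty)]: least fixpoint, start Z0 = {Send}, add states with every successor in Z. Already a fixed point.
Sat(AF E[(empty ∧ busy) U (busy ∧ empty)]) = {Send}
Done ∉ Sat(AF E[(empty ∧ busy) U (busy ∧ empty)]) = {Send}, so the formula does not hold at Done.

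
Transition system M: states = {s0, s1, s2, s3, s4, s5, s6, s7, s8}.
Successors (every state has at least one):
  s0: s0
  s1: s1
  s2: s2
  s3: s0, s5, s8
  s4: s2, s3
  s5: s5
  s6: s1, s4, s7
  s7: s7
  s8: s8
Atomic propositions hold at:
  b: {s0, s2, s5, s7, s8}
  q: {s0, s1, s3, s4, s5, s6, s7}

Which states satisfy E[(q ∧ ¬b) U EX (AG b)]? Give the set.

Sat(¬b) = {s1, s3, s4, s6}
Sat(q ∧ ¬b) = {s1, s3, s4, s6}
AG b: greatest fixpoint, start Z0 = {s0, s2, s5, s7, s8}, keep only states in Sat with every successor in Z. Already a fixed point.
Sat(AG b) = {s0, s2, s5, s7, s8}
Sat(EX (AG b)) = {s : some successor in {s0, s2, s5, s7, s8}} = {s0, s2, s3, s4, s5, s6, s7, s8}
E[(q ∧ ¬b) U EX (AG b)]: least fixpoint, start Z0 = Sat(EX (AG b)) = {s0, s2, s3, s4, s5, s6, s7, s8}, add states in Sat(q ∧ ¬b) with some successor in Z. Already a fixed point.
Sat(E[(q ∧ ¬b) U EX (AG b)]) = {s0, s2, s3, s4, s5, s6, s7, s8}

{s0, s2, s3, s4, s5, s6, s7, s8}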